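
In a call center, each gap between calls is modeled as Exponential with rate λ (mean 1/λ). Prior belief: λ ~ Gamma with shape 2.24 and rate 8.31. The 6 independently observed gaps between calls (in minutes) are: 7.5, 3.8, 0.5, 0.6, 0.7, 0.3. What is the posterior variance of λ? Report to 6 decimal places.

0.017483

With a Gamma(shape α, rate β) prior on the exponential rate λ, the posterior after n observations with total T = Σxᵢ is Gamma(α+n, β+T).
Sum of observations T = 13.4 minutes; n = 6.
Posterior: Gamma(2.24+6, 8.31+13.4) = Gamma(8.24, 21.71).
Var = α/β² = 0.017483.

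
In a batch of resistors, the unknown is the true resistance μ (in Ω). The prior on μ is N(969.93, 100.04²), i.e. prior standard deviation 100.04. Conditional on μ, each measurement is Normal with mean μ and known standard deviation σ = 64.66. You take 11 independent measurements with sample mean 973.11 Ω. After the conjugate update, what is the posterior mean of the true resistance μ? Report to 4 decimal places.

For Normal data with known variance σ², a Normal(μ₀, σ₀²) prior on μ is conjugate. Posterior precision = 1/σ₀² + n/σ²; posterior mean is the precision-weighted average of μ₀ and x̄.
n·x̄ = 11·973.11 = 10704.21.
σ₀² = 100.04² = 10008.0016, σ² = 64.66² = 4180.9156; σ² + n·σ₀² = 4180.9156 + 11·10008.0016 = 114268.9332.
Posterior mean = (μ₀/σ₀² + n·x̄/σ²)/(1/σ₀² + n/σ²) = (σ²·μ₀ + σ₀²·n·x̄)/(σ² + n·σ₀²) = (4180.9156·969.93 + 10008.0016·10704.21)/114268.9332 = 111182946.274644/114268.9332 = 972.9936.

972.9936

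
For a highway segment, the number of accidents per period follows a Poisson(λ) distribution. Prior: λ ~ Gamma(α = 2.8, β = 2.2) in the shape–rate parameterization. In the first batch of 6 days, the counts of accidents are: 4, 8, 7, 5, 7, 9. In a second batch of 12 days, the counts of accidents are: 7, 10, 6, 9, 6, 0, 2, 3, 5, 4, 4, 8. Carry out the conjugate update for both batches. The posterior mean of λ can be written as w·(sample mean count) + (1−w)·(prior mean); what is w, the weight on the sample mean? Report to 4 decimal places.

0.8911

With a Gamma(shape α, rate β) prior, the Poisson likelihood is conjugate: the posterior is Gamma(α + ΣXᵢ, β + n).
Total number of days: n = 6 + 12 = 18.
Posterior mean = (α₀+S)/(β₀+n) = [n/(β₀+n)]·(S/n) + [β₀/(β₀+n)]·(α₀/β₀), so only n and β₀ enter the weight.
Weight on data w = n/(β₀+n) = 18/(2.2+18) = 18/20.2 = 0.8911.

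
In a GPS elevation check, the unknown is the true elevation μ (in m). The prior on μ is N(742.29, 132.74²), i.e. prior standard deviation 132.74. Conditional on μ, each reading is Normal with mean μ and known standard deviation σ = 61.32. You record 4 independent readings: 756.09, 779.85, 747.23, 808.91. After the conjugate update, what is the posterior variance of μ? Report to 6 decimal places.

892.424090

For Normal data with known variance σ², a Normal(μ₀, σ₀²) prior on μ is conjugate. Posterior precision = 1/σ₀² + n/σ²; posterior mean is the precision-weighted average of μ₀ and x̄.
σ₀² = 132.74² = 17619.9076, σ² = 61.32² = 3760.1424; σ² + n·σ₀² = 3760.1424 + 4·17619.9076 = 74239.7728.
Posterior precision = 1/σ₀² + n/σ² = 1/17619.9076 + 4/3760.1424 = (σ² + n·σ₀²)/(σ₀²σ²) = 74239.7728/(17619.9076·3760.1424); posterior variance σₙ² = σ₀²σ²/(σ² + n·σ₀²) = 17619.9076·3760.1424/74239.7728 = 892.424090.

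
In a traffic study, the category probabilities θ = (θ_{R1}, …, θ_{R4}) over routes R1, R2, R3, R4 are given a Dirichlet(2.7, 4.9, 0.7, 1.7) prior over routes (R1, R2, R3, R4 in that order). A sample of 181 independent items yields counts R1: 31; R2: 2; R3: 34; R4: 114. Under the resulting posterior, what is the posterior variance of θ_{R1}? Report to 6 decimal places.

0.000757

The Dirichlet prior is conjugate to the Multinomial likelihood: each posterior αⱼ = prior αⱼ + observed count nⱼ.
Posterior concentration: (33.7, 6.9, 34.7, 115.7), total = 191.0.
Var[θ_j] = α_j(Σα−α_j)/((Σα)²(Σα+1)) = 33.7·157.3/(191.0²·192.0) = 0.000757.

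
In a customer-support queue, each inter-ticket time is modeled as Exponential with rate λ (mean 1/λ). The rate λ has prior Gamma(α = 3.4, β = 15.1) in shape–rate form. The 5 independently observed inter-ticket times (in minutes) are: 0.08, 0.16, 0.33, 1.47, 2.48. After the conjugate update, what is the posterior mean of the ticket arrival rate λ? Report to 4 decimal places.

0.4281

With a Gamma(shape α, rate β) prior on the exponential rate λ, the posterior after n observations with total T = Σxᵢ is Gamma(α+n, β+T).
Sum of observations T = 4.52 minutes; n = 5.
Posterior: Gamma(3.4+5, 15.1+4.52) = Gamma(8.4, 19.62).
Posterior mean of λ = α/β = 8.4/19.62 = 0.4281.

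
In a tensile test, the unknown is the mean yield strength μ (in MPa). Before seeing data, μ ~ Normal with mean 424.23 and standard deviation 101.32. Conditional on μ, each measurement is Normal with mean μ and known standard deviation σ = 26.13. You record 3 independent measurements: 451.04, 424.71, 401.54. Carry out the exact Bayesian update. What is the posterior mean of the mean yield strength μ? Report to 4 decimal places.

For Normal data with known variance σ², a Normal(μ₀, σ₀²) prior on μ is conjugate. Posterior precision = 1/σ₀² + n/σ²; posterior mean is the precision-weighted average of μ₀ and x̄.
Σxᵢ = 451.04 + 424.71 + 401.54 = 1277.29, so n·x̄ = 1277.29.
σ₀² = 101.32² = 10265.7424, σ² = 26.13² = 682.7769; σ² + n·σ₀² = 682.7769 + 3·10265.7424 = 31480.0041.
Posterior mean = (μ₀/σ₀² + n·x̄/σ²)/(1/σ₀² + n/σ²) = (σ²·μ₀ + σ₀²·n·x̄)/(σ² + n·σ₀²) = (682.7769·424.23 + 10265.7424·1277.29)/31480.0041 = 13401984.554383/31480.0041 = 425.7301.

425.7301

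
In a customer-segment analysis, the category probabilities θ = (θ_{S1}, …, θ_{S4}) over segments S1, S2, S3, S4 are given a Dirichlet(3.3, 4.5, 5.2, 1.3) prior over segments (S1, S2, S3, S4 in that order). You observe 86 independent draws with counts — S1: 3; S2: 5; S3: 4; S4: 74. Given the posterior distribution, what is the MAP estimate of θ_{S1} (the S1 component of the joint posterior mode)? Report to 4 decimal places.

0.0550

The Dirichlet prior is conjugate to the Multinomial likelihood: each posterior αⱼ = prior αⱼ + observed count nⱼ.
Posterior concentration: (6.3, 9.5, 9.2, 75.3), total = 100.3.
Joint mode component: (α_{S1}−1)/(Σα−K) = 5.3/96.3 = 0.0550.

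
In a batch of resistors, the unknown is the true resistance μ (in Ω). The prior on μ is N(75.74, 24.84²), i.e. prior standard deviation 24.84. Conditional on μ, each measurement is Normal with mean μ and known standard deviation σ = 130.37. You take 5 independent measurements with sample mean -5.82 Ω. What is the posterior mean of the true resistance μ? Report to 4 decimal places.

For Normal data with known variance σ², a Normal(μ₀, σ₀²) prior on μ is conjugate. Posterior precision = 1/σ₀² + n/σ²; posterior mean is the precision-weighted average of μ₀ and x̄.
n·x̄ = 5·(-5.82) = -29.1.
σ₀² = 24.84² = 617.0256, σ² = 130.37² = 16996.3369; σ² + n·σ₀² = 16996.3369 + 5·617.0256 = 20081.4649.
Posterior mean = (μ₀/σ₀² + n·x̄/σ²)/(1/σ₀² + n/σ²) = (σ²·μ₀ + σ₀²·n·x̄)/(σ² + n·σ₀²) = (16996.3369·75.74 + 617.0256·(-29.1))/20081.4649 = 1269347.111846/20081.4649 = 63.2099.

63.2099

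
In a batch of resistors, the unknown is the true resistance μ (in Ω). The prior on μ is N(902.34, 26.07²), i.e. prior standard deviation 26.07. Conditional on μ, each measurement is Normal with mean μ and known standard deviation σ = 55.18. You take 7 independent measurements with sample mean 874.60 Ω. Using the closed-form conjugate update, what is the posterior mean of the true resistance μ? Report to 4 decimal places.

885.4254

For Normal data with known variance σ², a Normal(μ₀, σ₀²) prior on μ is conjugate. Posterior precision = 1/σ₀² + n/σ²; posterior mean is the precision-weighted average of μ₀ and x̄.
n·x̄ = 7·874.60 = 6122.2.
σ₀² = 26.07² = 679.6449, σ² = 55.18² = 3044.8324; σ² + n·σ₀² = 3044.8324 + 7·679.6449 = 7802.3467.
Posterior mean = (μ₀/σ₀² + n·x̄/σ²)/(1/σ₀² + n/σ²) = (σ²·μ₀ + σ₀²·n·x̄)/(σ² + n·σ₀²) = (3044.8324·902.34 + 679.6449·6122.2)/7802.3467 = 6908396.074596/7802.3467 = 885.4254.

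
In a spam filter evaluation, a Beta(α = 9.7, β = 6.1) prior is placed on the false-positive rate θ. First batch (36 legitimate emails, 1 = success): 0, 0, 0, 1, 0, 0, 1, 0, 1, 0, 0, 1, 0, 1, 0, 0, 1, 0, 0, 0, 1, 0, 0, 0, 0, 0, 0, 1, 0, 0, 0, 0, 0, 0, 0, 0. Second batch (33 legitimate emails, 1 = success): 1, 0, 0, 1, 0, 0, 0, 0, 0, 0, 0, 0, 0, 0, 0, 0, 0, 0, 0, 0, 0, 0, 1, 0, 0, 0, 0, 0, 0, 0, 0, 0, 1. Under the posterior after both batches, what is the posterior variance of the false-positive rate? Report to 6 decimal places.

0.002219

The Beta prior is conjugate to a Binomial/Bernoulli likelihood; the update adds successes to α and failures to β.
After batch 1: Beta(9.7+8, 6.1+28) = Beta(17.7, 34.1).
After batch 2: Beta(17.7+4, 34.1+29) = Beta(21.7, 63.1).
Var = αβ/((α+β)²(α+β+1)) = 21.7·63.1/(84.8²·85.8) = 0.002219.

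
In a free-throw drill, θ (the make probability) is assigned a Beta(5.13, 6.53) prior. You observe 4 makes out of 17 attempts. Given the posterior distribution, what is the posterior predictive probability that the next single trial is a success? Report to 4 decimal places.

The Beta prior is conjugate to a Binomial/Bernoulli likelihood; the update adds successes to α and failures to β.
Posterior: Beta(α+k, β+n−k) = Beta(5.13+4, 6.53+13) = Beta(9.13, 19.53).
For a single future Bernoulli trial, P(success | data) = α/(α+β) = 0.3186.

0.3186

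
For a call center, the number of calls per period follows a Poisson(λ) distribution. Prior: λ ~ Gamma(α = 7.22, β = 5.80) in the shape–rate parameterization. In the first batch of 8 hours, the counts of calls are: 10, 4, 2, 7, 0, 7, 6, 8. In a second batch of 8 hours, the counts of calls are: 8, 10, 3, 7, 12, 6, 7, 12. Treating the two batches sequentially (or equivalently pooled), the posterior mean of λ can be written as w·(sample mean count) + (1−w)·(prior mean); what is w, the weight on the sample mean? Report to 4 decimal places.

0.7339

With a Gamma(shape α, rate β) prior, the Poisson likelihood is conjugate: the posterior is Gamma(α + ΣXᵢ, β + n).
Total number of hours: n = 8 + 8 = 16.
Posterior mean = (α₀+S)/(β₀+n) = [n/(β₀+n)]·(S/n) + [β₀/(β₀+n)]·(α₀/β₀), so only n and β₀ enter the weight.
Weight on data w = n/(β₀+n) = 16/(5.80+16) = 16/21.80 = 0.7339.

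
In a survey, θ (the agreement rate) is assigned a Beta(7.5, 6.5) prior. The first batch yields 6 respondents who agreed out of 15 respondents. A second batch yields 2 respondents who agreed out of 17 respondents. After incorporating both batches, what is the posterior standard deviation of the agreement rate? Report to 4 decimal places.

The Beta prior is conjugate to a Binomial/Bernoulli likelihood; the update adds successes to α and failures to β.
After batch 1: Beta(7.5+6, 6.5+9) = Beta(13.5, 15.5).
After batch 2: Beta(13.5+2, 15.5+15) = Beta(15.5, 30.5).
Var = αβ/((α+β)²(α+β+1)) = 15.5·30.5/(46.0²·47.0) = 0.00475355; SD = √0.00475355 = 0.0689.

0.0689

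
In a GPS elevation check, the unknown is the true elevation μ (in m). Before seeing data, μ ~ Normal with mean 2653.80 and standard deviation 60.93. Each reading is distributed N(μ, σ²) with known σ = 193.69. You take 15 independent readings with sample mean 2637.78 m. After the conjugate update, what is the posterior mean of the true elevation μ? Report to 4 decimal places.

2644.2283

For Normal data with known variance σ², a Normal(μ₀, σ₀²) prior on μ is conjugate. Posterior precision = 1/σ₀² + n/σ²; posterior mean is the precision-weighted average of μ₀ and x̄.
n·x̄ = 15·2637.78 = 39566.7.
σ₀² = 60.93² = 3712.4649, σ² = 193.69² = 37515.8161; σ² + n·σ₀² = 37515.8161 + 15·3712.4649 = 93202.7896.
Posterior mean = (μ₀/σ₀² + n·x̄/σ²)/(1/σ₀² + n/σ²) = (σ²·μ₀ + σ₀²·n·x̄)/(σ² + n·σ₀²) = (37515.8161·2653.80 + 3712.4649·39566.7)/93202.7896 = 246449457.72501/93202.7896 = 2644.2283.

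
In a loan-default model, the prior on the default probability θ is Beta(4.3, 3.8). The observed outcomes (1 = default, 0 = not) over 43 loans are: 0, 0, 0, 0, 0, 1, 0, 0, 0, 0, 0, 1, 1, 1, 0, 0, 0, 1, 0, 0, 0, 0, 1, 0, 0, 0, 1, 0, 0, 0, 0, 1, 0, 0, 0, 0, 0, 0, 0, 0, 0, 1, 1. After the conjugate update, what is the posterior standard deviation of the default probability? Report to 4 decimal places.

0.0622

The Beta prior is conjugate to a Binomial/Bernoulli likelihood; the update adds successes to α and failures to β.
Posterior: Beta(α+k, β+n−k) = Beta(4.3+10, 3.8+33) = Beta(14.3, 36.8).
Var = αβ/((α+β)²(α+β+1)) = 14.3·36.8/(51.1²·52.1) = 0.00386816; SD = √0.00386816 = 0.0622.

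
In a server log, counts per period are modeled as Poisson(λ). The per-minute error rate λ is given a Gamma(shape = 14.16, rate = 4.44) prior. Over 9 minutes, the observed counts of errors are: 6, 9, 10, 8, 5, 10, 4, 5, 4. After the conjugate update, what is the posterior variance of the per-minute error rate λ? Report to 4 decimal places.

With a Gamma(shape α, rate β) prior, the Poisson likelihood is conjugate: the posterior is Gamma(α + ΣXᵢ, β + n).
Sum of counts S = 61 over n = 9 minutes.
Posterior: Gamma(α+S, β+n) = Gamma(14.16+61, 4.44+9) = Gamma(75.16, 13.44).
Var = α/β² = 75.16/13.44² = 0.4161.

0.4161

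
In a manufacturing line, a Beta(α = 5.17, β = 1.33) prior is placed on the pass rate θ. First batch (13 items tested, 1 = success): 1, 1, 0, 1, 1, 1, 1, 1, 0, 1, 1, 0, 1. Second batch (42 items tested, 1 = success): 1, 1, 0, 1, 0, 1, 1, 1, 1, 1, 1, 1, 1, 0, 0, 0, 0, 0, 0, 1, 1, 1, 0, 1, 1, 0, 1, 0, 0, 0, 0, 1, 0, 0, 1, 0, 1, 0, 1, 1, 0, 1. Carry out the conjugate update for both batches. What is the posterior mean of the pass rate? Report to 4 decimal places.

0.6207

The Beta prior is conjugate to a Binomial/Bernoulli likelihood; the update adds successes to α and failures to β.
After batch 1: Beta(5.17+10, 1.33+3) = Beta(15.17, 4.33).
After batch 2: Beta(15.17+23, 4.33+19) = Beta(38.17, 23.33).
Posterior mean = α/(α+β) = 38.17/61.50 = 0.6207.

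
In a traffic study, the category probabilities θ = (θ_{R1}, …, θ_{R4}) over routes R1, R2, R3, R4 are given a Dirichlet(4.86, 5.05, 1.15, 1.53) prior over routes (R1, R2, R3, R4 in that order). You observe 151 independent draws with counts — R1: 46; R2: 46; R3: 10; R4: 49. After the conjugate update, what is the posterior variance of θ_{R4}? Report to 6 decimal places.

The Dirichlet prior is conjugate to the Multinomial likelihood: each posterior αⱼ = prior αⱼ + observed count nⱼ.
Posterior concentration: (50.86, 51.05, 11.15, 50.53), total = 163.59.
Var[θ_j] = α_j(Σα−α_j)/((Σα)²(Σα+1)) = 50.53·113.06/(163.59²·164.59) = 0.001297.

0.001297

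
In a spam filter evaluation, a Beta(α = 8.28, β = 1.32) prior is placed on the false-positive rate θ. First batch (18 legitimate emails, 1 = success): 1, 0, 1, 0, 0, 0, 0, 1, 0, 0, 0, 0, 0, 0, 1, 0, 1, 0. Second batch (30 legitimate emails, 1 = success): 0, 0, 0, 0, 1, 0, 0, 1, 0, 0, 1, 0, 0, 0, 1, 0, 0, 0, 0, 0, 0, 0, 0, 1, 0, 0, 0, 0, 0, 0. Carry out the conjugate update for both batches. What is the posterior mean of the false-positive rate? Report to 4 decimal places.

0.3174

The Beta prior is conjugate to a Binomial/Bernoulli likelihood; the update adds successes to α and failures to β.
After batch 1: Beta(8.28+5, 1.32+13) = Beta(13.28, 14.32).
After batch 2: Beta(13.28+5, 14.32+25) = Beta(18.28, 39.32).
Posterior mean = α/(α+β) = 18.28/57.60 = 0.3174.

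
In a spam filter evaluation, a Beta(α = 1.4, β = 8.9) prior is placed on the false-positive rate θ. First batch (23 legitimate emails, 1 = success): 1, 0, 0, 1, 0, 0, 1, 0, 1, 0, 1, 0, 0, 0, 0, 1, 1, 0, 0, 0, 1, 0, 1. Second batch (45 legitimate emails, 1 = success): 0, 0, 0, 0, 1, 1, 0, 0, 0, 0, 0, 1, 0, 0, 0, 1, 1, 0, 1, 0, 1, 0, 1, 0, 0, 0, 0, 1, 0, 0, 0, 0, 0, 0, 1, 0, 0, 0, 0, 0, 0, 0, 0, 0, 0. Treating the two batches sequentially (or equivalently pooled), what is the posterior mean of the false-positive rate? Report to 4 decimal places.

0.2605

The Beta prior is conjugate to a Binomial/Bernoulli likelihood; the update adds successes to α and failures to β.
After batch 1: Beta(1.4+9, 8.9+14) = Beta(10.4, 22.9).
After batch 2: Beta(10.4+10, 22.9+35) = Beta(20.4, 57.9).
Posterior mean = α/(α+β) = 20.4/78.3 = 0.2605.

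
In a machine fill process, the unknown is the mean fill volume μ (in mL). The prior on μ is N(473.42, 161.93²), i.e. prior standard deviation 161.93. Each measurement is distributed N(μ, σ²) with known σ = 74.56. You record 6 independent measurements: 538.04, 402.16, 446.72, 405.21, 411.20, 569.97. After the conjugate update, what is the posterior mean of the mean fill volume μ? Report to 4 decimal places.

For Normal data with known variance σ², a Normal(μ₀, σ₀²) prior on μ is conjugate. Posterior precision = 1/σ₀² + n/σ²; posterior mean is the precision-weighted average of μ₀ and x̄.
Σxᵢ = 538.04 + 402.16 + 446.72 + 405.21 + 411.20 + 569.97 = 2773.3, so n·x̄ = 2773.3.
σ₀² = 161.93² = 26221.3249, σ² = 74.56² = 5559.1936; σ² + n·σ₀² = 5559.1936 + 6·26221.3249 = 162887.143.
Posterior mean = (μ₀/σ₀² + n·x̄/σ²)/(1/σ₀² + n/σ²) = (σ²·μ₀ + σ₀²·n·x̄)/(σ² + n·σ₀²) = (5559.1936·473.42 + 26221.3249·2773.3)/162887.143 = 75351433.779282/162887.143 = 462.5990.

462.5990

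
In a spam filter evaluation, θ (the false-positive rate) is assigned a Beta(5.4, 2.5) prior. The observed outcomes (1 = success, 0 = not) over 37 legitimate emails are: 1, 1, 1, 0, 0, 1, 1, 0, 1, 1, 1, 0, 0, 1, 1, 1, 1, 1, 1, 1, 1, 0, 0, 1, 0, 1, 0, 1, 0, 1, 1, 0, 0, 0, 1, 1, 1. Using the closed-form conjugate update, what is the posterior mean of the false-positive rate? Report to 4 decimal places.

0.6548

The Beta prior is conjugate to a Binomial/Bernoulli likelihood; the update adds successes to α and failures to β.
Posterior: Beta(α+k, β+n−k) = Beta(5.4+24, 2.5+13) = Beta(29.4, 15.5).
Posterior mean = α/(α+β) = 29.4/44.9 = 0.6548.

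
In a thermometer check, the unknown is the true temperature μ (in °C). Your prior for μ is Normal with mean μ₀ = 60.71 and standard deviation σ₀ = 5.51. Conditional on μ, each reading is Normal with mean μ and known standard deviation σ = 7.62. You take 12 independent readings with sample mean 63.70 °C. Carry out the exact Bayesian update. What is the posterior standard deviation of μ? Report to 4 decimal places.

For Normal data with known variance σ², a Normal(μ₀, σ₀²) prior on μ is conjugate. Posterior precision = 1/σ₀² + n/σ²; posterior mean is the precision-weighted average of μ₀ and x̄.
σ₀² = 5.51² = 30.3601, σ² = 7.62² = 58.0644; σ² + n·σ₀² = 58.0644 + 12·30.3601 = 422.3856.
Posterior precision = 1/σ₀² + n/σ² = 1/30.3601 + 12/58.0644 = (σ² + n·σ₀²)/(σ₀²σ²) = 422.3856/(30.3601·58.0644); posterior variance σₙ² = σ₀²σ²/(σ² + n·σ₀²) = 30.3601·58.0644/422.3856 = 4.173535.
Posterior SD = √σₙ² = √(30.3601·58.0644/422.3856) = 2.0429.

2.0429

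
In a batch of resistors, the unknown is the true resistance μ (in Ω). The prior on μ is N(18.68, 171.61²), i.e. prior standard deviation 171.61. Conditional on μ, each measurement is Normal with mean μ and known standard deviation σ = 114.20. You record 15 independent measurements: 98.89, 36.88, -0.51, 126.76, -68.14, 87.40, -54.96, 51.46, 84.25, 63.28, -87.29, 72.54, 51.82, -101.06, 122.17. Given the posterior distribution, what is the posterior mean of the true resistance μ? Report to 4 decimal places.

31.8440

For Normal data with known variance σ², a Normal(μ₀, σ₀²) prior on μ is conjugate. Posterior precision = 1/σ₀² + n/σ²; posterior mean is the precision-weighted average of μ₀ and x̄.
Σxᵢ = 98.89 + 36.88 + (-0.51) + 126.76 + (-68.14) + 87.40 + (-54.96) + 51.46 + 84.25 + 63.28 + (-87.29) + 72.54 + 51.82 + (-101.06) + 122.17 = 483.49, so n·x̄ = 483.49.
σ₀² = 171.61² = 29449.9921, σ² = 114.20² = 13041.64; σ² + n·σ₀² = 13041.64 + 15·29449.9921 = 454791.5215.
Posterior mean = (μ₀/σ₀² + n·x̄/σ²)/(1/σ₀² + n/σ²) = (σ²·μ₀ + σ₀²·n·x̄)/(σ² + n·σ₀²) = (13041.64·18.68 + 29449.9921·483.49)/454791.5215 = 14482394.515629/454791.5215 = 31.8440.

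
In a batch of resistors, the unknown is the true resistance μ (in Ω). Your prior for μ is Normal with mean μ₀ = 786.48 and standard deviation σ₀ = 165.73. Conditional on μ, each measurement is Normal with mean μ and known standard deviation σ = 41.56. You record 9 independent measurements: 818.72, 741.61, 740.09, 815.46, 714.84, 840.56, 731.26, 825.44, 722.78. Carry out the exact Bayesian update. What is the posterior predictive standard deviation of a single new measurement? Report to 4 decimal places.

43.7929

For Normal data with known variance σ², a Normal(μ₀, σ₀²) prior on μ is conjugate. Posterior precision = 1/σ₀² + n/σ²; posterior mean is the precision-weighted average of μ₀ and x̄.
σ₀² = 165.73² = 27466.4329, σ² = 41.56² = 1727.2336; σ² + n·σ₀² = 1727.2336 + 9·27466.4329 = 248925.1297.
Posterior precision = 1/σ₀² + n/σ² = 1/27466.4329 + 9/1727.2336 = (σ² + n·σ₀²)/(σ₀²σ²) = 248925.1297/(27466.4329·1727.2336); posterior variance σₙ² = σ₀²σ²/(σ² + n·σ₀²) = 27466.4329·1727.2336/248925.1297 = 190.583192.
Predictive variance for one new observation = σₙ² + σ² = 27466.4329·1727.2336/248925.1297 + 1727.2336 = σ²·(σ₀² + 248925.1297)/248925.1297 = 1727.2336·276391.5626/248925.1297 = 1917.816792; SD = √(1727.2336·276391.5626/248925.1297) = 43.7929.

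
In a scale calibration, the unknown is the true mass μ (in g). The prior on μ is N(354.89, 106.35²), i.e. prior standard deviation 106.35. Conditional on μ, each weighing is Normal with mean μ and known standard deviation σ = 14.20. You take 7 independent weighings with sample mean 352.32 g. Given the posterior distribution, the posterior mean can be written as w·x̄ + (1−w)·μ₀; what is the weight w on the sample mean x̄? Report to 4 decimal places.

0.9975

For Normal data with known variance σ², a Normal(μ₀, σ₀²) prior on μ is conjugate. Posterior precision = 1/σ₀² + n/σ²; posterior mean is the precision-weighted average of μ₀ and x̄.
σ₀² = 106.35² = 11310.3225, σ² = 14.20² = 201.64. Prior precision 1/σ₀² = 1/11310.3225; data precision n/σ² = 7/201.64.
w = (n/σ²)/(1/σ₀² + n/σ²) = n·σ₀²/(σ² + n·σ₀²) = 7·11310.3225/(201.64 + 7·11310.3225) = 79172.2575/79373.8975 = 0.9975.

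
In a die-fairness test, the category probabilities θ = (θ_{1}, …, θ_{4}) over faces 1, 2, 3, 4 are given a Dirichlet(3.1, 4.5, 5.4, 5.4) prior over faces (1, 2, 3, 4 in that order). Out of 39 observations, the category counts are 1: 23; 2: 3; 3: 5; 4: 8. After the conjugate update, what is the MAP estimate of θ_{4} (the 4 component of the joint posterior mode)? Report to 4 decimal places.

The Dirichlet prior is conjugate to the Multinomial likelihood: each posterior αⱼ = prior αⱼ + observed count nⱼ.
Posterior concentration: (26.1, 7.5, 10.4, 13.4), total = 57.4.
Joint mode component: (α_{4}−1)/(Σα−K) = 12.4/53.4 = 0.2322.

0.2322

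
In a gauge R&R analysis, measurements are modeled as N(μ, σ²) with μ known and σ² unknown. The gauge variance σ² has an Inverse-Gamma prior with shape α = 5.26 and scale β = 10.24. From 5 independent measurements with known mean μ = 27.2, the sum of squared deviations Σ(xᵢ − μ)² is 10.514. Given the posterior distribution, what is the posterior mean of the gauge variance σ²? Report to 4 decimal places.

With known mean μ and an Inverse-Gamma(α, β) prior on σ², the Normal likelihood is conjugate: posterior is Inv-Gamma(α + n/2, β + Σ(xᵢ−μ)²/2).
Posterior: Inv-Gamma(5.26 + 5/2, 10.24 + 10.514/2) = Inv-Gamma(7.76, 15.4970).
E[σ²|data] = β/(α−1) = 15.4970/6.76 = 2.2925.

2.2925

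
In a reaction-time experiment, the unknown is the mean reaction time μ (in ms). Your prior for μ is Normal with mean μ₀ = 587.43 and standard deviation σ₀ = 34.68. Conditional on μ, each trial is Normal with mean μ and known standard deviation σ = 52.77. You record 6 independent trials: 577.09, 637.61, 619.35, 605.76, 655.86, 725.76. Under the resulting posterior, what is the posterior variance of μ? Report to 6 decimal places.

For Normal data with known variance σ², a Normal(μ₀, σ₀²) prior on μ is conjugate. Posterior precision = 1/σ₀² + n/σ²; posterior mean is the precision-weighted average of μ₀ and x̄.
σ₀² = 34.68² = 1202.7024, σ² = 52.77² = 2784.6729; σ² + n·σ₀² = 2784.6729 + 6·1202.7024 = 10000.8873.
Posterior precision = 1/σ₀² + n/σ² = 1/1202.7024 + 6/2784.6729 = (σ² + n·σ₀²)/(σ₀²σ²) = 10000.8873/(1202.7024·2784.6729); posterior variance σₙ² = σ₀²σ²/(σ² + n·σ₀²) = 1202.7024·2784.6729/10000.8873 = 334.883564.

334.883564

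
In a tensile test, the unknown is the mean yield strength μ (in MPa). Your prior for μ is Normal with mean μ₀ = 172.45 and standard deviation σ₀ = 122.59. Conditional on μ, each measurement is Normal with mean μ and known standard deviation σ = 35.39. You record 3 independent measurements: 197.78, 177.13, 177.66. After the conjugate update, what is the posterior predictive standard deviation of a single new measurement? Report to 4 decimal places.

For Normal data with known variance σ², a Normal(μ₀, σ₀²) prior on μ is conjugate. Posterior precision = 1/σ₀² + n/σ²; posterior mean is the precision-weighted average of μ₀ and x̄.
σ₀² = 122.59² = 15028.3081, σ² = 35.39² = 1252.4521; σ² + n·σ₀² = 1252.4521 + 3·15028.3081 = 46337.3764.
Posterior precision = 1/σ₀² + n/σ² = 1/15028.3081 + 3/1252.4521 = (σ² + n·σ₀²)/(σ₀²σ²) = 46337.3764/(15028.3081·1252.4521); posterior variance σₙ² = σ₀²σ²/(σ² + n·σ₀²) = 15028.3081·1252.4521/46337.3764 = 406.199865.
Predictive variance for one new observation = σₙ² + σ² = 15028.3081·1252.4521/46337.3764 + 1252.4521 = σ²·(σ₀² + 46337.3764)/46337.3764 = 1252.4521·61365.6845/46337.3764 = 1658.651965; SD = √(1252.4521·61365.6845/46337.3764) = 40.7266.

40.7266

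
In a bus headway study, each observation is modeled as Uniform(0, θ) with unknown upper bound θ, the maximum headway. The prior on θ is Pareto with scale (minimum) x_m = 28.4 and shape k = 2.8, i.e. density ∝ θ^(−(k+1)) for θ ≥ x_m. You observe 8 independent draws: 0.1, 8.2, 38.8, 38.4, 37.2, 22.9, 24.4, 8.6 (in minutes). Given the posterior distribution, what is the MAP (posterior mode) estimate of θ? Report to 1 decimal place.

38.8

A Pareto(scale x_m, shape k) prior on the upper bound θ of Uniform(0, θ) is conjugate: posterior is Pareto(max(x_m, max xᵢ), k + n).
Sample maximum = 38.8; prior scale x_m = 28.4 → posterior scale = max = 38.8.
Posterior shape = 2.8 + 8 = 10.8.
The Pareto density is decreasing on [x_m, ∞), so the mode is x_m = 38.8.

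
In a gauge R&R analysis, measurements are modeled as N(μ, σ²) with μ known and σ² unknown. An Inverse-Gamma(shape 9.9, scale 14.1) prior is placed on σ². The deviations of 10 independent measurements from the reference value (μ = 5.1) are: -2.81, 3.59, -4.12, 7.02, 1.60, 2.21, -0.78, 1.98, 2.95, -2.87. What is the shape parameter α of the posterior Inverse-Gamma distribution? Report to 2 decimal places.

14.90

With known mean μ and an Inverse-Gamma(α, β) prior on σ², the Normal likelihood is conjugate: posterior is Inv-Gamma(α + n/2, β + Σ(xᵢ−μ)²/2).
Σ(xᵢ−μ)² = (-2.81)² + (3.59)² + (-4.12)² + (7.02)² + (1.60)² + (2.21)² + (-0.78)² + (1.98)² + (2.95)² + (-2.87)² = 115.9513.
Posterior: Inv-Gamma(9.9 + 10/2, 14.1 + 115.9513/2) = Inv-Gamma(14.90, 72.07565).
Posterior α = 14.90.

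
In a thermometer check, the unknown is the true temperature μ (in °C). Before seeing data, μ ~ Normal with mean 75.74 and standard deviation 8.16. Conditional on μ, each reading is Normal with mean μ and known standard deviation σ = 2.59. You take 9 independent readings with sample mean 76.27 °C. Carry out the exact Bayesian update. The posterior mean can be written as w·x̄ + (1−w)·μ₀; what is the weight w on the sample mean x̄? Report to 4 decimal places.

For Normal data with known variance σ², a Normal(μ₀, σ₀²) prior on μ is conjugate. Posterior precision = 1/σ₀² + n/σ²; posterior mean is the precision-weighted average of μ₀ and x̄.
σ₀² = 8.16² = 66.5856, σ² = 2.59² = 6.7081. Prior precision 1/σ₀² = 1/66.5856; data precision n/σ² = 9/6.7081.
w = (n/σ²)/(1/σ₀² + n/σ²) = n·σ₀²/(σ² + n·σ₀²) = 9·66.5856/(6.7081 + 9·66.5856) = 599.2704/605.9785 = 0.9889.

0.9889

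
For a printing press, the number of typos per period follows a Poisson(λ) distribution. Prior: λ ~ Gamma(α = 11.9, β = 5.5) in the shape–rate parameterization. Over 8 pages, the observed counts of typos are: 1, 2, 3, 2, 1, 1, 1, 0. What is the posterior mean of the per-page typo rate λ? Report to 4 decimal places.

1.6963

With a Gamma(shape α, rate β) prior, the Poisson likelihood is conjugate: the posterior is Gamma(α + ΣXᵢ, β + n).
Sum of counts S = 11 over n = 8 pages.
Posterior: Gamma(α+S, β+n) = Gamma(11.9+11, 5.5+8) = Gamma(22.9, 13.5).
Posterior mean = α/β = 22.9/13.5 = 1.6963.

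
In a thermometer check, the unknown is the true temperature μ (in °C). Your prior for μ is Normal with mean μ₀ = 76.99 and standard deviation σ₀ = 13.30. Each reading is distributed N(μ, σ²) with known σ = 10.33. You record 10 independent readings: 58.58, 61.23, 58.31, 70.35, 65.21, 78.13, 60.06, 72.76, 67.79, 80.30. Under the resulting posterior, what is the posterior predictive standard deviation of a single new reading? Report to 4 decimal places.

For Normal data with known variance σ², a Normal(μ₀, σ₀²) prior on μ is conjugate. Posterior precision = 1/σ₀² + n/σ²; posterior mean is the precision-weighted average of μ₀ and x̄.
σ₀² = 13.30² = 176.89, σ² = 10.33² = 106.7089; σ² + n·σ₀² = 106.7089 + 10·176.89 = 1875.6089.
Posterior precision = 1/σ₀² + n/σ² = 1/176.89 + 10/106.7089 = (σ² + n·σ₀²)/(σ₀²σ²) = 1875.6089/(176.89·106.7089); posterior variance σₙ² = σ₀²σ²/(σ² + n·σ₀²) = 176.89·106.7089/1875.6089 = 10.063792.
Predictive variance for one new observation = σₙ² + σ² = 176.89·106.7089/1875.6089 + 106.7089 = σ²·(σ₀² + 1875.6089)/1875.6089 = 106.7089·2052.4989/1875.6089 = 116.772692; SD = √(106.7089·2052.4989/1875.6089) = 10.8061.

10.8061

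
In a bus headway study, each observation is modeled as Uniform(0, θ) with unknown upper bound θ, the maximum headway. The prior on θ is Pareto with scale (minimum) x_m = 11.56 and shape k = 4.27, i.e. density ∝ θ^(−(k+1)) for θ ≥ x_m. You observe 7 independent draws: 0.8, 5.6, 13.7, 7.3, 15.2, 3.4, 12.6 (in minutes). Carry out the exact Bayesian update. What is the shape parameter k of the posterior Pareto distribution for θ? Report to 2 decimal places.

11.27

A Pareto(scale x_m, shape k) prior on the upper bound θ of Uniform(0, θ) is conjugate: posterior is Pareto(max(x_m, max xᵢ), k + n).
Sample maximum = 15.2; prior scale x_m = 11.56 → posterior scale = max = 15.20.
Posterior shape = 4.27 + 7 = 11.27.
Posterior shape k = 11.27.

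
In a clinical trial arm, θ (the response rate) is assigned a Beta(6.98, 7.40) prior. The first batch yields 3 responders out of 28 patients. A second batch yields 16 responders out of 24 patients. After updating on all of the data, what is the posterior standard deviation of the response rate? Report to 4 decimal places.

0.0595

The Beta prior is conjugate to a Binomial/Bernoulli likelihood; the update adds successes to α and failures to β.
After batch 1: Beta(6.98+3, 7.40+25) = Beta(9.98, 32.40).
After batch 2: Beta(9.98+16, 32.40+8) = Beta(25.98, 40.40).
Var = αβ/((α+β)²(α+β+1)) = 25.98·40.40/(66.38²·67.38) = 0.00353521; SD = √0.00353521 = 0.0595.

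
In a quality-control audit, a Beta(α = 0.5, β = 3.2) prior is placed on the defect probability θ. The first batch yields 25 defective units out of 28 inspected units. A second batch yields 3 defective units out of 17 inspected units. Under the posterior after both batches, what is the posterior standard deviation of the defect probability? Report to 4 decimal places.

0.0699

The Beta prior is conjugate to a Binomial/Bernoulli likelihood; the update adds successes to α and failures to β.
After batch 1: Beta(0.5+25, 3.2+3) = Beta(25.5, 6.2).
After batch 2: Beta(25.5+3, 6.2+14) = Beta(28.5, 20.2).
Var = αβ/((α+β)²(α+β+1)) = 28.5·20.2/(48.7²·49.7) = 0.00488407; SD = √0.00488407 = 0.0699.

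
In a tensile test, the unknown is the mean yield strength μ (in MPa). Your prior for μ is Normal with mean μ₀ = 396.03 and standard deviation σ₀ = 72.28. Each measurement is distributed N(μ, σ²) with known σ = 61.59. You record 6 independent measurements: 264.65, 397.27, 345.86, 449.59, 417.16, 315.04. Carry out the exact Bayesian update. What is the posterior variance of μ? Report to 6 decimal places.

For Normal data with known variance σ², a Normal(μ₀, σ₀²) prior on μ is conjugate. Posterior precision = 1/σ₀² + n/σ²; posterior mean is the precision-weighted average of μ₀ and x̄.
σ₀² = 72.28² = 5224.3984, σ² = 61.59² = 3793.3281; σ² + n·σ₀² = 3793.3281 + 6·5224.3984 = 35139.7185.
Posterior precision = 1/σ₀² + n/σ² = 1/5224.3984 + 6/3793.3281 = (σ² + n·σ₀²)/(σ₀²σ²) = 35139.7185/(5224.3984·3793.3281); posterior variance σₙ² = σ₀²σ²/(σ² + n·σ₀²) = 5224.3984·3793.3281/35139.7185 = 563.973136.

563.973136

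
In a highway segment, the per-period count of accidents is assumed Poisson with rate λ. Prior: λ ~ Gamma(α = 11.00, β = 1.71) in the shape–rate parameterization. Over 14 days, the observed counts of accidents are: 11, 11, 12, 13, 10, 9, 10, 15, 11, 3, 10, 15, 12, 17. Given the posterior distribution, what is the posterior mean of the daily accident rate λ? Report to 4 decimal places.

With a Gamma(shape α, rate β) prior, the Poisson likelihood is conjugate: the posterior is Gamma(α + ΣXᵢ, β + n).
Sum of counts S = 159 over n = 14 days.
Posterior: Gamma(α+S, β+n) = Gamma(11.00+159, 1.71+14) = Gamma(170.00, 15.71).
Posterior mean = α/β = 170.00/15.71 = 10.8211.

10.8211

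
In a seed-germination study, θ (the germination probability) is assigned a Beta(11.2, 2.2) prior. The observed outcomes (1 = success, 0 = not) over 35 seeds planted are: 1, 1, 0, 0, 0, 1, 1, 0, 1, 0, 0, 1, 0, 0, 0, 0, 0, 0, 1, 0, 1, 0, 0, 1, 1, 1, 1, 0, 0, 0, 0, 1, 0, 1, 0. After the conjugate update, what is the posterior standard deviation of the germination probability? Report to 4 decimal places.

The Beta prior is conjugate to a Binomial/Bernoulli likelihood; the update adds successes to α and failures to β.
Posterior: Beta(α+k, β+n−k) = Beta(11.2+14, 2.2+21) = Beta(25.2, 23.2).
Var = αβ/((α+β)²(α+β+1)) = 25.2·23.2/(48.4²·49.4) = 0.00505209; SD = √0.00505209 = 0.0711.

0.0711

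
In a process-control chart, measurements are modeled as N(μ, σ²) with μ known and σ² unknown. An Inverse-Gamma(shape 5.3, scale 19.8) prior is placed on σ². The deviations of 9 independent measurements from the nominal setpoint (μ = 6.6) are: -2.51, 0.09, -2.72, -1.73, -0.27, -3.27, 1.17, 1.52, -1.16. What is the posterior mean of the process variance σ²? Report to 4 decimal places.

With known mean μ and an Inverse-Gamma(α, β) prior on σ², the Normal likelihood is conjugate: posterior is Inv-Gamma(α + n/2, β + Σ(xᵢ−μ)²/2).
Σ(xᵢ−μ)² = (-2.51)² + (0.09)² + (-2.72)² + (-1.73)² + (-0.27)² + (-3.27)² + (1.17)² + (1.52)² + (-1.16)² = 32.4902.
Posterior: Inv-Gamma(5.3 + 9/2, 19.8 + 32.4902/2) = Inv-Gamma(9.80, 36.04510).
E[σ²|data] = β/(α−1) = 36.04510/8.80 = 4.0960.

4.0960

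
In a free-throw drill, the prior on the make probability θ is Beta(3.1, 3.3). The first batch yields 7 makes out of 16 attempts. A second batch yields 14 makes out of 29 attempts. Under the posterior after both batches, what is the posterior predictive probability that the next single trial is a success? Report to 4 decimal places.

The Beta prior is conjugate to a Binomial/Bernoulli likelihood; the update adds successes to α and failures to β.
After batch 1: Beta(3.1+7, 3.3+9) = Beta(10.1, 12.3).
After batch 2: Beta(10.1+14, 12.3+15) = Beta(24.1, 27.3).
For a single future Bernoulli trial, P(success | data) = α/(α+β) = 0.4689.

0.4689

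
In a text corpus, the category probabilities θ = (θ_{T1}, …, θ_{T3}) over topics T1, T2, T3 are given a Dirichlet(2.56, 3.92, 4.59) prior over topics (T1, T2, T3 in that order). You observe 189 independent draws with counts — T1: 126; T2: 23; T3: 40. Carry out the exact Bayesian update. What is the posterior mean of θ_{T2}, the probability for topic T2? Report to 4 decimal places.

The Dirichlet prior is conjugate to the Multinomial likelihood: each posterior αⱼ = prior αⱼ + observed count nⱼ.
Posterior concentration: (128.56, 26.92, 44.59), total = 200.07.
E[θ_{T2}|data] = α_{T2}/Σα = 26.92/200.07 = 0.1346.

0.1346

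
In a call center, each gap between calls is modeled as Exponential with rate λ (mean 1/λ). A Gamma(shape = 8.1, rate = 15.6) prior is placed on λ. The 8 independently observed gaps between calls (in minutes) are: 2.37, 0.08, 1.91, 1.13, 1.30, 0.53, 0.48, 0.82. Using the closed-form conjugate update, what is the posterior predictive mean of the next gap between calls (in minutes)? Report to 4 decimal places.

With a Gamma(shape α, rate β) prior on the exponential rate λ, the posterior after n observations with total T = Σxᵢ is Gamma(α+n, β+T).
Sum of observations T = 8.62 minutes; n = 8.
Posterior: Gamma(8.1+8, 15.6+8.62) = Gamma(16.1, 24.22).
The predictive distribution for the next observation is Lomax; its mean is β/(α−1) = 24.22/15.1 = 1.6040.

1.6040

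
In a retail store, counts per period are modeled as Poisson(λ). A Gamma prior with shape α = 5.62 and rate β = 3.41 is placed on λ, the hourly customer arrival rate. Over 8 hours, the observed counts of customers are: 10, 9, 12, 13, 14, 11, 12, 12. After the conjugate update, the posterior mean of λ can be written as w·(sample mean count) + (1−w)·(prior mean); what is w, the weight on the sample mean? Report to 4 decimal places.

0.7011

With a Gamma(shape α, rate β) prior, the Poisson likelihood is conjugate: the posterior is Gamma(α + ΣXᵢ, β + n).
Posterior mean = (α₀+S)/(β₀+n) = [n/(β₀+n)]·(S/n) + [β₀/(β₀+n)]·(α₀/β₀), so only n and β₀ enter the weight.
Weight on data w = n/(β₀+n) = 8/(3.41+8) = 8/11.41 = 0.7011.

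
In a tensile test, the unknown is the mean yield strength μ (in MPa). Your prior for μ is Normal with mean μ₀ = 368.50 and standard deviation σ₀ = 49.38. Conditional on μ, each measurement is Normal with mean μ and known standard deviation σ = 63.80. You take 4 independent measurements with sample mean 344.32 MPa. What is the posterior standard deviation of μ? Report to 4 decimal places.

26.7951

For Normal data with known variance σ², a Normal(μ₀, σ₀²) prior on μ is conjugate. Posterior precision = 1/σ₀² + n/σ²; posterior mean is the precision-weighted average of μ₀ and x̄.
σ₀² = 49.38² = 2438.3844, σ² = 63.80² = 4070.44; σ² + n·σ₀² = 4070.44 + 4·2438.3844 = 13823.9776.
Posterior precision = 1/σ₀² + n/σ² = 1/2438.3844 + 4/4070.44 = (σ² + n·σ₀²)/(σ₀²σ²) = 13823.9776/(2438.3844·4070.44); posterior variance σₙ² = σ₀²σ²/(σ² + n·σ₀²) = 2438.3844·4070.44/13823.9776 = 717.976959.
Posterior SD = √σₙ² = √(2438.3844·4070.44/13823.9776) = 26.7951.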